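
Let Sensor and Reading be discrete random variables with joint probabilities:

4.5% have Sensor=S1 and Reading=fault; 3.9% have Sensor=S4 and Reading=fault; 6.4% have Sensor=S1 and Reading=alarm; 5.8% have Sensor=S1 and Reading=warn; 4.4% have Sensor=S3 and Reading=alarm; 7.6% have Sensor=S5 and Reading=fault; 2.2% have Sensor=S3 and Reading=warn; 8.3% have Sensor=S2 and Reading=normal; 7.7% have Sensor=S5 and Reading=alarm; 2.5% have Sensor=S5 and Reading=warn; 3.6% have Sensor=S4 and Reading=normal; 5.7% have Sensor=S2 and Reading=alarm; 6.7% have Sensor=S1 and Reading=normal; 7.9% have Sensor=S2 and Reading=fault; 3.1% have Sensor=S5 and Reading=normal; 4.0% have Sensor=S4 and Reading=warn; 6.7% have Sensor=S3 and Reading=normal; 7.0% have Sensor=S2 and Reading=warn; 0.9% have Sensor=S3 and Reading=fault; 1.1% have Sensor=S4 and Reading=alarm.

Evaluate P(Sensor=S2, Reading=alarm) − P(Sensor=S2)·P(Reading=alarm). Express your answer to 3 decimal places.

-0.016

P(Sensor=S2) = 0.083 + 0.070 + 0.057 + 0.079 = 0.289.
P(Reading=alarm) = 0.064 + 0.057 + 0.044 + 0.011 + 0.077 = 0.253.
P(Sensor=S2, Reading=alarm) − P(Sensor=S2)P(Reading=alarm) = 0.057 − 0.289×0.253 = -0.016.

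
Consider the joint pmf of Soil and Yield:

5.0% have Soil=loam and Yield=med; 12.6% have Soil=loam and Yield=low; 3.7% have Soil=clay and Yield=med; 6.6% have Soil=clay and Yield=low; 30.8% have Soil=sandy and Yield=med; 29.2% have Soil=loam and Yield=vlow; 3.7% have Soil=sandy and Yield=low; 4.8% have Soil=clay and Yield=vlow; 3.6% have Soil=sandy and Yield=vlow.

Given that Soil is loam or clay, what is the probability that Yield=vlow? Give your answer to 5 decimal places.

P(Soil=loam) = 0.292 + 0.126 + 0.050 = 0.468.
P(Soil=clay) = 0.048 + 0.066 + 0.037 = 0.151.
P(Soil ∈ {loam, clay}) = 0.468 + 0.151 = 0.619; P(Yield=vlow, Soil ∈ {loam, clay}) = 0.292 + 0.048 = 0.340.
P(Yield=vlow | Soil ∈ {loam, clay}) = 0.340/0.619 = 0.54927.

0.54927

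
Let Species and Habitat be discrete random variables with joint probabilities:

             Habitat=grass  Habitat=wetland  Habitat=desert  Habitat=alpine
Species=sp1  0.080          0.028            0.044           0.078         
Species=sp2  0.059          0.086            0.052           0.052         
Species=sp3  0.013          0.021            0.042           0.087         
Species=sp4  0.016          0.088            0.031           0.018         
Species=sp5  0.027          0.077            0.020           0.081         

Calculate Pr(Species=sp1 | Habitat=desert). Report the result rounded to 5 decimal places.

P(Habitat=desert) = 0.044 + 0.052 + 0.042 + 0.031 + 0.020 = 0.189.
P(Species=sp1 | Habitat=desert) = 0.044/0.189 = 0.23280.

0.23280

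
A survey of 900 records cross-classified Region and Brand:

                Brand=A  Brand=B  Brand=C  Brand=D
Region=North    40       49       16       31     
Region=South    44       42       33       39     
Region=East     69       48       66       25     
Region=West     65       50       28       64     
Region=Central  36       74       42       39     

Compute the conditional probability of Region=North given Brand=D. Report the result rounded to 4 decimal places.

Total with Brand=D: 31 + 39 + 25 + 64 + 39 = 198.
P(Region=North | Brand=D) = 31/198 = 0.1566.

0.1566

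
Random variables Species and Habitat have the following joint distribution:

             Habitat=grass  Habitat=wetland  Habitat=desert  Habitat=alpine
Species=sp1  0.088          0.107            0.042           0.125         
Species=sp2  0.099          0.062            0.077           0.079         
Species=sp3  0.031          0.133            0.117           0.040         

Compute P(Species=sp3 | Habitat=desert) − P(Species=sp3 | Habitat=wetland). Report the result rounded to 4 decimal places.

0.0554

P(Habitat=desert) = 0.042 + 0.077 + 0.117 = 0.236; P(Species=sp3 | Habitat=desert) = 0.117/0.236 = 0.49576.
P(Habitat=wetland) = 0.107 + 0.062 + 0.133 = 0.302; P(Species=sp3 | Habitat=wetland) = 0.133/0.302 = 0.44040.
Difference = 0.0554.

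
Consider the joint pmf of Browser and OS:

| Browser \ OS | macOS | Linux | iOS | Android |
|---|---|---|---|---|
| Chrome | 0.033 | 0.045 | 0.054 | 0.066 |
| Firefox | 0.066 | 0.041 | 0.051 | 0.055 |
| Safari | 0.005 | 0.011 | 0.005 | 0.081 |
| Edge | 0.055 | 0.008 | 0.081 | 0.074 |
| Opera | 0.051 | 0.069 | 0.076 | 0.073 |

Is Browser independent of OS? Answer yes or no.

no

P(Browser=Safari) = 0.102 and P(OS=Android) = 0.349, so their product is 0.03560, but P(Browser=Safari, OS=Android) = 0.081. Since these differ, Browser and OS are not independent.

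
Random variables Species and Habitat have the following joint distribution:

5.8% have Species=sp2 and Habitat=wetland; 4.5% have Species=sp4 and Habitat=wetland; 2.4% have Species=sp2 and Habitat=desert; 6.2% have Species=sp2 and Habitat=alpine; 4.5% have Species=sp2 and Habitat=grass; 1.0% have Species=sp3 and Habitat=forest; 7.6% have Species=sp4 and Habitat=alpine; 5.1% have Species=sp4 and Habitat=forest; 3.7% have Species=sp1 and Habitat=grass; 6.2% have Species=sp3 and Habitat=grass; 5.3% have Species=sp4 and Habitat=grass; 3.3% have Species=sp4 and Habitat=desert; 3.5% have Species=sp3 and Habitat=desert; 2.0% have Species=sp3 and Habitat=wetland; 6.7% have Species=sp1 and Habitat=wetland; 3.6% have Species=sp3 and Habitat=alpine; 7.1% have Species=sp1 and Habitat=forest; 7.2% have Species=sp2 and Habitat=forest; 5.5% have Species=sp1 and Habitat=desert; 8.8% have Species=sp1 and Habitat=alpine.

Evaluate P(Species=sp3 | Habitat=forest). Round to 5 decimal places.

0.04902

P(Habitat=forest) = 0.071 + 0.072 + 0.010 + 0.051 = 0.204.
P(Species=sp3 | Habitat=forest) = 0.010/0.204 = 0.04902.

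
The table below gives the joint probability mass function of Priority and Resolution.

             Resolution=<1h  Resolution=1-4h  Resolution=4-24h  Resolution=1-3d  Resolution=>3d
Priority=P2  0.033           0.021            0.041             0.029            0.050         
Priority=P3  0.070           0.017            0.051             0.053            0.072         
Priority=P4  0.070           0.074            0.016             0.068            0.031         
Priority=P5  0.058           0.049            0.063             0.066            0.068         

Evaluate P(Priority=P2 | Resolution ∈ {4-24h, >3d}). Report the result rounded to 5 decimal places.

0.23214

P(Resolution=4-24h) = 0.041 + 0.051 + 0.016 + 0.063 = 0.171.
P(Resolution=>3d) = 0.050 + 0.072 + 0.031 + 0.068 = 0.221.
P(Resolution ∈ {4-24h, >3d}) = 0.171 + 0.221 = 0.392; P(Priority=P2, Resolution ∈ {4-24h, >3d}) = 0.041 + 0.050 = 0.091.
P(Priority=P2 | Resolution ∈ {4-24h, >3d}) = 0.091/0.392 = 0.23214.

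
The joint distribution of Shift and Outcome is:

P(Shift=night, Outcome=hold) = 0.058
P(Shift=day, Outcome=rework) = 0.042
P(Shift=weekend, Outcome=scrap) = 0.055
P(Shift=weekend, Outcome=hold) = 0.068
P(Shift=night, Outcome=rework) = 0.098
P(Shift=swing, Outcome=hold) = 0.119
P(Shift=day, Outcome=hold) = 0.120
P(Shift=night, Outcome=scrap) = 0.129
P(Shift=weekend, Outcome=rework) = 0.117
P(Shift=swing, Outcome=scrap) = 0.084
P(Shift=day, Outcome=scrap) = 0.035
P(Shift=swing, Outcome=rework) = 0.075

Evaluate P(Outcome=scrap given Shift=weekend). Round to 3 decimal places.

P(Shift=weekend) = 0.117 + 0.055 + 0.068 = 0.240.
P(Outcome=scrap | Shift=weekend) = 0.055/0.240 = 0.229.

0.229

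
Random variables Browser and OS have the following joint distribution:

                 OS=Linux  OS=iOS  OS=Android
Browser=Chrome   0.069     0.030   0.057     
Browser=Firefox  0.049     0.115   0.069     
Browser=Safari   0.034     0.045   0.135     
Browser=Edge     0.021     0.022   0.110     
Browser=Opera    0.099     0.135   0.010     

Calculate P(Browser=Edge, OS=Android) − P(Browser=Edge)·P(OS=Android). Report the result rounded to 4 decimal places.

0.0517

P(Browser=Edge) = 0.021 + 0.022 + 0.110 = 0.153.
P(OS=Android) = 0.057 + 0.069 + 0.135 + 0.110 + 0.010 = 0.381.
P(Browser=Edge, OS=Android) − P(Browser=Edge)P(OS=Android) = 0.110 − 0.153×0.381 = 0.0517.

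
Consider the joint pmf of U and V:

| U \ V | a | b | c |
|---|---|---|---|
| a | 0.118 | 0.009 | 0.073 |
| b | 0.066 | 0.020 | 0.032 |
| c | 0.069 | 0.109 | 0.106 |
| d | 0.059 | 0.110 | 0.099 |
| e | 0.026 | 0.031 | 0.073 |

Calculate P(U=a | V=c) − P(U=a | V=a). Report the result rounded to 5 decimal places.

-0.15851

P(V=c) = 0.073 + 0.032 + 0.106 + 0.099 + 0.073 = 0.383; P(U=a | V=c) = 0.073/0.383 = 0.190601.
P(V=a) = 0.118 + 0.066 + 0.069 + 0.059 + 0.026 = 0.338; P(U=a | V=a) = 0.118/0.338 = 0.349112.
Difference = -0.15851.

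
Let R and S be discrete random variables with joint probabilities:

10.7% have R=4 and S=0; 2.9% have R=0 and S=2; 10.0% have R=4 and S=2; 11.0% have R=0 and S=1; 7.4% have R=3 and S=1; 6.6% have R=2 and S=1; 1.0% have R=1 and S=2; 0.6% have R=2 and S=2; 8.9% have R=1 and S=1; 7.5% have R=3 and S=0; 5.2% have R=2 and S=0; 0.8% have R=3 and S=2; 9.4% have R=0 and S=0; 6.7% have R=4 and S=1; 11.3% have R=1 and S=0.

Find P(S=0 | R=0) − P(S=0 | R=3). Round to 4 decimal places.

-0.0743

P(R=0) = 0.094 + 0.110 + 0.029 = 0.233; P(S=0 | R=0) = 0.094/0.233 = 0.40343.
P(R=3) = 0.075 + 0.074 + 0.008 = 0.157; P(S=0 | R=3) = 0.075/0.157 = 0.47771.
Difference = -0.0743.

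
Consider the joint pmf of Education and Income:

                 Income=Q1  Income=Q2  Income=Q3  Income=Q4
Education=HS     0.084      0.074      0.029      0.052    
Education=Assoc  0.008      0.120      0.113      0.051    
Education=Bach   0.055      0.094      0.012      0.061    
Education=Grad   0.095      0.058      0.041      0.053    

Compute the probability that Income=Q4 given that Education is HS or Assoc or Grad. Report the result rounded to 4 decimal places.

0.2005

P(Education=HS) = 0.084 + 0.074 + 0.029 + 0.052 = 0.239.
P(Education=Assoc) = 0.008 + 0.120 + 0.113 + 0.051 = 0.292.
P(Education=Grad) = 0.095 + 0.058 + 0.041 + 0.053 = 0.247.
P(Education ∈ {HS, Assoc, Grad}) = 0.239 + 0.292 + 0.247 = 0.778; P(Income=Q4, Education ∈ {HS, Assoc, Grad}) = 0.052 + 0.051 + 0.053 = 0.156.
P(Income=Q4 | Education ∈ {HS, Assoc, Grad}) = 0.156/0.778 = 0.2005.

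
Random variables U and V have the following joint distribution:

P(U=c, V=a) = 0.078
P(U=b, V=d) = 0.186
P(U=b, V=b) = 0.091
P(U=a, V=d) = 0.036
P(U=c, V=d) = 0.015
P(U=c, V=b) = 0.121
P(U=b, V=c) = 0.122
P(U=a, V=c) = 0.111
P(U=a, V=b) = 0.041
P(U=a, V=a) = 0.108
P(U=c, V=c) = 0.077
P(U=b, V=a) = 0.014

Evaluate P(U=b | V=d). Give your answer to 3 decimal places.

P(V=d) = 0.036 + 0.186 + 0.015 = 0.237.
P(U=b | V=d) = 0.186/0.237 = 0.785.

0.785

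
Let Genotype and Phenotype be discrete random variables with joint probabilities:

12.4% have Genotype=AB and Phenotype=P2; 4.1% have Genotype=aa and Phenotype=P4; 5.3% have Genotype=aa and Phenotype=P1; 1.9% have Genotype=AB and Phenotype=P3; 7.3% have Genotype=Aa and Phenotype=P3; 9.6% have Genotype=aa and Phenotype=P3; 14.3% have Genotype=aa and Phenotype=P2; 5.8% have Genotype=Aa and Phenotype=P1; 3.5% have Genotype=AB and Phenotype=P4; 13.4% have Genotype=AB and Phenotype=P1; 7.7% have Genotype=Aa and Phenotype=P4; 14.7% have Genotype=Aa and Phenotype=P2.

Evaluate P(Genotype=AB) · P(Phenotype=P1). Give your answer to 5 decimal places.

0.07644

P(Genotype=AB) = 0.134 + 0.124 + 0.019 + 0.035 = 0.312.
P(Phenotype=P1) = 0.058 + 0.053 + 0.134 = 0.245.
Product: 0.312 × 0.245 = 0.07644.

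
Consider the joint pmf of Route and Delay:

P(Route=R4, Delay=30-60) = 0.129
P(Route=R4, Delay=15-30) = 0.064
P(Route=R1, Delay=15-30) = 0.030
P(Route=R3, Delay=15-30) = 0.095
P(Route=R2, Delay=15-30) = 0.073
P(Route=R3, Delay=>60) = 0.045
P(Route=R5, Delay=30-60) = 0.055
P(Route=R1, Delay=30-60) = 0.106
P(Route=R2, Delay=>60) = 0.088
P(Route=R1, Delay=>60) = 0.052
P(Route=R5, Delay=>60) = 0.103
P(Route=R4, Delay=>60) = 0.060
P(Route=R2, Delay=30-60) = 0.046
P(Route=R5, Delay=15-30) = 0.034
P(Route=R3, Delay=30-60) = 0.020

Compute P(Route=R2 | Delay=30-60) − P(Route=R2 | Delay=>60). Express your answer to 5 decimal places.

P(Delay=30-60) = 0.106 + 0.046 + 0.020 + 0.129 + 0.055 = 0.356; P(Route=R2 | Delay=30-60) = 0.046/0.356 = 0.129213.
P(Delay=>60) = 0.052 + 0.088 + 0.045 + 0.060 + 0.103 = 0.348; P(Route=R2 | Delay=>60) = 0.088/0.348 = 0.252874.
Difference = -0.12366.

-0.12366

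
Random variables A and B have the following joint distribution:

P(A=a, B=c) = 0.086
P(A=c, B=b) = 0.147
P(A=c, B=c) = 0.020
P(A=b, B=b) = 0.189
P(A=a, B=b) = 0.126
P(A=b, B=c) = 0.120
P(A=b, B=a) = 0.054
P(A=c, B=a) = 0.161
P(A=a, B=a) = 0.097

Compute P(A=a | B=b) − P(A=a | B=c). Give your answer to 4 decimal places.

P(B=b) = 0.126 + 0.189 + 0.147 = 0.462; P(A=a | B=b) = 0.126/0.462 = 0.27273.
P(B=c) = 0.086 + 0.120 + 0.020 = 0.226; P(A=a | B=c) = 0.086/0.226 = 0.38053.
Difference = -0.1078.

-0.1078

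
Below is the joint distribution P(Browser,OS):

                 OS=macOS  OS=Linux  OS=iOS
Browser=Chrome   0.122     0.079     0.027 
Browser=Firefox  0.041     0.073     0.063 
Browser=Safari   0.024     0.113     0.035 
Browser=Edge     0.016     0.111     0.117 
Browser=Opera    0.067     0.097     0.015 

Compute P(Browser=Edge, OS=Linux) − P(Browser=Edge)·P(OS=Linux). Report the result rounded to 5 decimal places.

P(Browser=Edge) = 0.016 + 0.111 + 0.117 = 0.244.
P(OS=Linux) = 0.079 + 0.073 + 0.113 + 0.111 + 0.097 = 0.473.
P(Browser=Edge, OS=Linux) − P(Browser=Edge)P(OS=Linux) = 0.111 − 0.244×0.473 = -0.00441.

-0.00441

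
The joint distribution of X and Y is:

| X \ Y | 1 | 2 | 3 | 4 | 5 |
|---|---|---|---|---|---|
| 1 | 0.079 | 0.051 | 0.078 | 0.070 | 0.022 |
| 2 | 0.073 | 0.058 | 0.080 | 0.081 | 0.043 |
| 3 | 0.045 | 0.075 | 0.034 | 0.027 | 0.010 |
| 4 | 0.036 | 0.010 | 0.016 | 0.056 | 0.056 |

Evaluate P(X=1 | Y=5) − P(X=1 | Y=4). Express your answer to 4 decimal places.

P(Y=5) = 0.022 + 0.043 + 0.010 + 0.056 = 0.131; P(X=1 | Y=5) = 0.022/0.131 = 0.16794.
P(Y=4) = 0.070 + 0.081 + 0.027 + 0.056 = 0.234; P(X=1 | Y=4) = 0.070/0.234 = 0.29915.
Difference = -0.1312.

-0.1312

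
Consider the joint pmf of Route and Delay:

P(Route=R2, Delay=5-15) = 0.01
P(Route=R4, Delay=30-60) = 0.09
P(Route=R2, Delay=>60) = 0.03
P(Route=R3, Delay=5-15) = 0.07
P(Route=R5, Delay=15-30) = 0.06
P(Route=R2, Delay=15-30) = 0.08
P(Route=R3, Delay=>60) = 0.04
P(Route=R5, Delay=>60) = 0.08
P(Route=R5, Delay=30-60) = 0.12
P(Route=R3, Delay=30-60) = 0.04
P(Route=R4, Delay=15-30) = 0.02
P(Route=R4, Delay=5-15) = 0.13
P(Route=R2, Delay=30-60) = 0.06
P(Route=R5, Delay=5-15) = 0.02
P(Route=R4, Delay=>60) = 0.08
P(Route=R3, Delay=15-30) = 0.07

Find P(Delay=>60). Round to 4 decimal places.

P(Delay=>60) = 0.03 + 0.04 + 0.08 + 0.08 = 0.23.

0.2300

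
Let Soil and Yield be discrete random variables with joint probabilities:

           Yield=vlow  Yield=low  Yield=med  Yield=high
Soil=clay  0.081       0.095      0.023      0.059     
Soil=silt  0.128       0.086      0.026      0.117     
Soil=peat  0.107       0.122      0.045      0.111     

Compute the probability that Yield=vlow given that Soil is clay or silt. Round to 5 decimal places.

0.33984

P(Soil=clay) = 0.081 + 0.095 + 0.023 + 0.059 = 0.258.
P(Soil=silt) = 0.128 + 0.086 + 0.026 + 0.117 = 0.357.
P(Soil ∈ {clay, silt}) = 0.258 + 0.357 = 0.615; P(Yield=vlow, Soil ∈ {clay, silt}) = 0.081 + 0.128 = 0.209.
P(Yield=vlow | Soil ∈ {clay, silt}) = 0.209/0.615 = 0.33984.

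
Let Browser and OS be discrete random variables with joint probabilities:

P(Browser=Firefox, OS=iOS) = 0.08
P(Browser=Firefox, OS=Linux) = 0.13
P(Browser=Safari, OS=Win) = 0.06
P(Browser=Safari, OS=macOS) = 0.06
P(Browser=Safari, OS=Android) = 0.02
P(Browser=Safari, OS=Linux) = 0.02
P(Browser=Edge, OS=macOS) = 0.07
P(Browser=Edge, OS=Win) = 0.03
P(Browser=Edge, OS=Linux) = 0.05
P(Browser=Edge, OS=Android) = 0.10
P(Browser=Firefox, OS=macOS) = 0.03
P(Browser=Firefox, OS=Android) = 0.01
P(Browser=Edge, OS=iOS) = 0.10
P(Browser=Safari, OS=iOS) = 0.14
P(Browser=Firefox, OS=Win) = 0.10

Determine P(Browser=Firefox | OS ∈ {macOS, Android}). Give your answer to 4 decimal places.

0.1379

P(OS=macOS) = 0.03 + 0.06 + 0.07 = 0.16.
P(OS=Android) = 0.01 + 0.02 + 0.10 = 0.13.
P(OS ∈ {macOS, Android}) = 0.16 + 0.13 = 0.29; P(Browser=Firefox, OS ∈ {macOS, Android}) = 0.03 + 0.01 = 0.04.
P(Browser=Firefox | OS ∈ {macOS, Android}) = 0.04/0.29 = 0.1379.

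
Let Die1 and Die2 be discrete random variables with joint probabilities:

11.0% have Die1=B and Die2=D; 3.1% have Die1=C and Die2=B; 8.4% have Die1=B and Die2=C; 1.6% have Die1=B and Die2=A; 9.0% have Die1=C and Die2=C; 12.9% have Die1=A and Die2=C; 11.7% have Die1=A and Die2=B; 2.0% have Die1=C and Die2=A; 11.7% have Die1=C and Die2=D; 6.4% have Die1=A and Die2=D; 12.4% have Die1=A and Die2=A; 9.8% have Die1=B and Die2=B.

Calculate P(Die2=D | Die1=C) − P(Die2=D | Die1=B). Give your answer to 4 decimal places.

0.0963

P(Die1=C) = 0.020 + 0.031 + 0.090 + 0.117 = 0.258; P(Die2=D | Die1=C) = 0.117/0.258 = 0.45349.
P(Die1=B) = 0.016 + 0.098 + 0.084 + 0.110 = 0.308; P(Die2=D | Die1=B) = 0.110/0.308 = 0.35714.
Difference = 0.0963.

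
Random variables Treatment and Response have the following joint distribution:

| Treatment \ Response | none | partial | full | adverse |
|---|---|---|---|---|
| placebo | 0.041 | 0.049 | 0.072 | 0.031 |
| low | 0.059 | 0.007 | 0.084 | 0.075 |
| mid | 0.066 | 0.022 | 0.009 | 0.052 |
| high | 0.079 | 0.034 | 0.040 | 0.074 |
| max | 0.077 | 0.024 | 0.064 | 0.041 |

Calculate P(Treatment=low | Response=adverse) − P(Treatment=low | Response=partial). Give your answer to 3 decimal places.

0.223

P(Response=adverse) = 0.031 + 0.075 + 0.052 + 0.074 + 0.041 = 0.273; P(Treatment=low | Response=adverse) = 0.075/0.273 = 0.2747.
P(Response=partial) = 0.049 + 0.007 + 0.022 + 0.034 + 0.024 = 0.136; P(Treatment=low | Response=partial) = 0.007/0.136 = 0.0515.
Difference = 0.223.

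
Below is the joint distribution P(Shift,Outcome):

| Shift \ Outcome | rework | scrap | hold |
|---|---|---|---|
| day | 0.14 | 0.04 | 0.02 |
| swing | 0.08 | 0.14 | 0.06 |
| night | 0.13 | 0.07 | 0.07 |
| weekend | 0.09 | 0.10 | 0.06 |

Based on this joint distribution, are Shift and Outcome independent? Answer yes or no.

no

P(Shift=day) = 0.20 and P(Outcome=rework) = 0.44, so their product is 0.0880, but P(Shift=day, Outcome=rework) = 0.14. Since these differ, Shift and Outcome are not independent.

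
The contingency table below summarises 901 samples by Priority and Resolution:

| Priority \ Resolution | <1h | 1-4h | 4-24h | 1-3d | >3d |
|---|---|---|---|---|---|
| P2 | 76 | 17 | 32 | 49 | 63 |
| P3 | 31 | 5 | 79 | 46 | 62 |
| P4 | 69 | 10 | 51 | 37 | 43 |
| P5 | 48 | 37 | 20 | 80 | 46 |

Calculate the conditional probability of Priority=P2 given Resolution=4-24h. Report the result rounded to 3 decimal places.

Total with Resolution=4-24h: 32 + 79 + 51 + 20 = 182.
P(Priority=P2 | Resolution=4-24h) = 32/182 = 0.176.

0.176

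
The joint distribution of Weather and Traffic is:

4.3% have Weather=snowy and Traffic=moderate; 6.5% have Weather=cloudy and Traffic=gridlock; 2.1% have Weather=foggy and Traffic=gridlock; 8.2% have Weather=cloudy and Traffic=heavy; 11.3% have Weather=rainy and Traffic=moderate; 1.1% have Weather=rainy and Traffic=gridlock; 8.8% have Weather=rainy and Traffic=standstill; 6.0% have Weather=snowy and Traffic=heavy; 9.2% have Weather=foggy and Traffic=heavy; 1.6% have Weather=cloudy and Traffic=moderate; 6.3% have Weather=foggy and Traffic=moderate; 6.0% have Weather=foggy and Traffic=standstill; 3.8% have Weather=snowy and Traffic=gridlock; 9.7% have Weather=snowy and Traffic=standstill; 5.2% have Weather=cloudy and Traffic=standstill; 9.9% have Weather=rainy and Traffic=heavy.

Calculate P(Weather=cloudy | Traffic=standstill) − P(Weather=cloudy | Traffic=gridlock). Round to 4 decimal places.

-0.3064

P(Traffic=standstill) = 0.052 + 0.088 + 0.097 + 0.060 = 0.297; P(Weather=cloudy | Traffic=standstill) = 0.052/0.297 = 0.17508.
P(Traffic=gridlock) = 0.065 + 0.011 + 0.038 + 0.021 = 0.135; P(Weather=cloudy | Traffic=gridlock) = 0.065/0.135 = 0.48148.
Difference = -0.3064.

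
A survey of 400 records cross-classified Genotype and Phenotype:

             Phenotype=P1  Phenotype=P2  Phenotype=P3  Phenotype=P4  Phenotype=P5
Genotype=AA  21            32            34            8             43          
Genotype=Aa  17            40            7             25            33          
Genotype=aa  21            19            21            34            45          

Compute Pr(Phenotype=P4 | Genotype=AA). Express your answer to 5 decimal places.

Total with Genotype=AA: 21 + 32 + 34 + 8 + 43 = 138.
P(Phenotype=P4 | Genotype=AA) = 8/138 = 0.05797.

0.05797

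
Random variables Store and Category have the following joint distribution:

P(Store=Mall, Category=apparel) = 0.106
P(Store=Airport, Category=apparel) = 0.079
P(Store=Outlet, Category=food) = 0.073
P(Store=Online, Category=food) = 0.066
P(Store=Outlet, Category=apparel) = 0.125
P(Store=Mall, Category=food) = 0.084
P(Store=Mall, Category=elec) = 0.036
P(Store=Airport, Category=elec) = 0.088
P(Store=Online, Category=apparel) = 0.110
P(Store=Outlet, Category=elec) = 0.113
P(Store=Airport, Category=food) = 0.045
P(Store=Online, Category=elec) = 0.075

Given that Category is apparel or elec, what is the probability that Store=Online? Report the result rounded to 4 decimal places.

0.2527

P(Category=apparel) = 0.106 + 0.079 + 0.125 + 0.110 = 0.420.
P(Category=elec) = 0.036 + 0.088 + 0.113 + 0.075 = 0.312.
P(Category ∈ {apparel, elec}) = 0.420 + 0.312 = 0.732; P(Store=Online, Category ∈ {apparel, elec}) = 0.110 + 0.075 = 0.185.
P(Store=Online | Category ∈ {apparel, elec}) = 0.185/0.732 = 0.2527.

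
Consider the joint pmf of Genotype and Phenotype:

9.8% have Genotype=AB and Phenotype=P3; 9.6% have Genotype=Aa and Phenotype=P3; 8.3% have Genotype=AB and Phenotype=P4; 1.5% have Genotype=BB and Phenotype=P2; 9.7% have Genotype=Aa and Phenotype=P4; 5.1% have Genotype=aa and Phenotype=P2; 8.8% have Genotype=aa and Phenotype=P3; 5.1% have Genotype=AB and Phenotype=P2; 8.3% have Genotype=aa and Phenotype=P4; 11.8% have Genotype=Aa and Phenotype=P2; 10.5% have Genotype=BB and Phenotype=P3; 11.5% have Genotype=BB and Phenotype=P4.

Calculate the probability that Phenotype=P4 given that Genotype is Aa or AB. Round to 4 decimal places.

0.3315

P(Genotype=Aa) = 0.118 + 0.096 + 0.097 = 0.311.
P(Genotype=AB) = 0.051 + 0.098 + 0.083 = 0.232.
P(Genotype ∈ {Aa, AB}) = 0.311 + 0.232 = 0.543; P(Phenotype=P4, Genotype ∈ {Aa, AB}) = 0.097 + 0.083 = 0.180.
P(Phenotype=P4 | Genotype ∈ {Aa, AB}) = 0.180/0.543 = 0.3315.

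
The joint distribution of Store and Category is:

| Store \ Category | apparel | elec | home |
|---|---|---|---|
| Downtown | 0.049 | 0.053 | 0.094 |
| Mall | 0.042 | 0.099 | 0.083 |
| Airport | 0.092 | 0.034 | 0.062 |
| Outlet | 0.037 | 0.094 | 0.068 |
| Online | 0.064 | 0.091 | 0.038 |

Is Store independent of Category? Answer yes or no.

P(Store=Airport) = 0.188 and P(Category=apparel) = 0.284, so their product is 0.05339, but P(Store=Airport, Category=apparel) = 0.092. Since these differ, Store and Category are not independent.

no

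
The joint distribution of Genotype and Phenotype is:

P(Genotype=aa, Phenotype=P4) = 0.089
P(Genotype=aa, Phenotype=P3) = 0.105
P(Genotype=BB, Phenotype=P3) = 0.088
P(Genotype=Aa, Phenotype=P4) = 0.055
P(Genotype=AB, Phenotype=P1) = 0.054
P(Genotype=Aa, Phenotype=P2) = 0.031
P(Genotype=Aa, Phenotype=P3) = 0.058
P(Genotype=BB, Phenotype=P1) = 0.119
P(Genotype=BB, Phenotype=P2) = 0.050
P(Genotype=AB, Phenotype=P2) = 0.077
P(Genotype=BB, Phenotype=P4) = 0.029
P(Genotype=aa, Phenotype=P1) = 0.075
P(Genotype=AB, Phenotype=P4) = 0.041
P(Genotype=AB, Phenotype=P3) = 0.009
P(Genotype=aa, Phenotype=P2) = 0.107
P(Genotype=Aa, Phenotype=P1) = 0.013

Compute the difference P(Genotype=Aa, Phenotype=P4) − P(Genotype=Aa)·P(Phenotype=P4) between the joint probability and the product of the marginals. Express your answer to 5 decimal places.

0.02140

P(Genotype=Aa) = 0.013 + 0.031 + 0.058 + 0.055 = 0.157.
P(Phenotype=P4) = 0.055 + 0.089 + 0.041 + 0.029 = 0.214.
P(Genotype=Aa, Phenotype=P4) − P(Genotype=Aa)P(Phenotype=P4) = 0.055 − 0.157×0.214 = 0.02140.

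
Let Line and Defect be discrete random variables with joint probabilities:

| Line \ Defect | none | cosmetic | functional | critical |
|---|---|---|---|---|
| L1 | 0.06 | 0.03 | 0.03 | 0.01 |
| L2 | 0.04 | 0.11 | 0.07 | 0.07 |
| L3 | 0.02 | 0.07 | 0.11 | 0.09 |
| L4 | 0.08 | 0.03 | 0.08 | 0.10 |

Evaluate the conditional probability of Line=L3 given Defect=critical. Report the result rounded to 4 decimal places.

0.3333

P(Defect=critical) = 0.01 + 0.07 + 0.09 + 0.10 = 0.27.
P(Line=L3 | Defect=critical) = 0.09/0.27 = 0.3333.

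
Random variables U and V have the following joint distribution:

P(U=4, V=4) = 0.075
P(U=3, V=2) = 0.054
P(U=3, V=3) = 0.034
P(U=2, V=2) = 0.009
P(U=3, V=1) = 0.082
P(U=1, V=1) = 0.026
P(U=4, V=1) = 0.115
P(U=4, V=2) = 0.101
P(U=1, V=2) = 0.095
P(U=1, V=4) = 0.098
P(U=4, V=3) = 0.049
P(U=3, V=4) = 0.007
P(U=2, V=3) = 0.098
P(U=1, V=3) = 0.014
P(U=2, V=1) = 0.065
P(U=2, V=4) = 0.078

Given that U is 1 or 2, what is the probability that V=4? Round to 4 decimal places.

P(U=1) = 0.026 + 0.095 + 0.014 + 0.098 = 0.233.
P(U=2) = 0.065 + 0.009 + 0.098 + 0.078 = 0.250.
P(U ∈ {1, 2}) = 0.233 + 0.250 = 0.483; P(V=4, U ∈ {1, 2}) = 0.098 + 0.078 = 0.176.
P(V=4 | U ∈ {1, 2}) = 0.176/0.483 = 0.3644.

0.3644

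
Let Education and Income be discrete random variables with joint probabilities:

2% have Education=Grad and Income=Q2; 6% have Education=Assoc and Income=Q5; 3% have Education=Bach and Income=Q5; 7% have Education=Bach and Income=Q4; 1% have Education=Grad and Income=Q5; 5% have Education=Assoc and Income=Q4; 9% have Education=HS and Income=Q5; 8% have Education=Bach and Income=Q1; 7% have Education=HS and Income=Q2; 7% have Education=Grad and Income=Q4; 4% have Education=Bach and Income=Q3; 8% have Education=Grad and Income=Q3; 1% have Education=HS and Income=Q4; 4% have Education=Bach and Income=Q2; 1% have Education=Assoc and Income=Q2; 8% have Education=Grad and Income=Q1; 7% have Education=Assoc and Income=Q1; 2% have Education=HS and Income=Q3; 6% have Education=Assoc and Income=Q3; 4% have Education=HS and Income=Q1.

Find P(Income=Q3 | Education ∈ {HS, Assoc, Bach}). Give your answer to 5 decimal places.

0.16216

P(Education=HS) = 0.04 + 0.07 + 0.02 + 0.01 + 0.09 = 0.23.
P(Education=Assoc) = 0.07 + 0.01 + 0.06 + 0.05 + 0.06 = 0.25.
P(Education=Bach) = 0.08 + 0.04 + 0.04 + 0.07 + 0.03 = 0.26.
P(Education ∈ {HS, Assoc, Bach}) = 0.23 + 0.25 + 0.26 = 0.74; P(Income=Q3, Education ∈ {HS, Assoc, Bach}) = 0.02 + 0.06 + 0.04 = 0.12.
P(Income=Q3 | Education ∈ {HS, Assoc, Bach}) = 0.12/0.74 = 0.16216.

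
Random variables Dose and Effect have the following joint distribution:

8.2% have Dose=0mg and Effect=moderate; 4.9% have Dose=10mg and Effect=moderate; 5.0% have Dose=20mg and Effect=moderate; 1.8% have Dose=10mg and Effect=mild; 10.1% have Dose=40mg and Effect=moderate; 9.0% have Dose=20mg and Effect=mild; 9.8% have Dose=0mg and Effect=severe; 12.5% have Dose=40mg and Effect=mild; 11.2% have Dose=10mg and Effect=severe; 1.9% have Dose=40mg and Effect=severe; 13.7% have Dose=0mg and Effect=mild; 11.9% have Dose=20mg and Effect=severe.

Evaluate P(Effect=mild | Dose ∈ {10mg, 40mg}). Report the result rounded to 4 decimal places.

0.3373

P(Dose=10mg) = 0.018 + 0.049 + 0.112 = 0.179.
P(Dose=40mg) = 0.125 + 0.101 + 0.019 = 0.245.
P(Dose ∈ {10mg, 40mg}) = 0.179 + 0.245 = 0.424; P(Effect=mild, Dose ∈ {10mg, 40mg}) = 0.018 + 0.125 = 0.143.
P(Effect=mild | Dose ∈ {10mg, 40mg}) = 0.143/0.424 = 0.3373.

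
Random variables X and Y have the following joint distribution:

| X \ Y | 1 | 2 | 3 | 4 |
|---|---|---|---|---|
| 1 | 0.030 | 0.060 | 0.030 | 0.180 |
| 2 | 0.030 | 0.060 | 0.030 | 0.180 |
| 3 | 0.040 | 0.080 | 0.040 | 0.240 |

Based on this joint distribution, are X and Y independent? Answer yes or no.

yes

Every cell satisfies P(X,Y) = P(X)·P(Y). For instance P(X=3) = 0.400, P(Y=3) = 0.100, and 0.400×0.100 = 0.040 matches the joint entry. So X and Y are independent.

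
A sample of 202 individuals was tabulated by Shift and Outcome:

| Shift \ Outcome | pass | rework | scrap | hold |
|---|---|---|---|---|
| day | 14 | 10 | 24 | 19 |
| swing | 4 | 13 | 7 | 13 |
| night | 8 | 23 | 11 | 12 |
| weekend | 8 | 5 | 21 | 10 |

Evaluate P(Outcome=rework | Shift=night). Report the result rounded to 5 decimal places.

0.42593

Total with Shift=night: 8 + 23 + 11 + 12 = 54.
P(Outcome=rework | Shift=night) = 23/54 = 0.42593.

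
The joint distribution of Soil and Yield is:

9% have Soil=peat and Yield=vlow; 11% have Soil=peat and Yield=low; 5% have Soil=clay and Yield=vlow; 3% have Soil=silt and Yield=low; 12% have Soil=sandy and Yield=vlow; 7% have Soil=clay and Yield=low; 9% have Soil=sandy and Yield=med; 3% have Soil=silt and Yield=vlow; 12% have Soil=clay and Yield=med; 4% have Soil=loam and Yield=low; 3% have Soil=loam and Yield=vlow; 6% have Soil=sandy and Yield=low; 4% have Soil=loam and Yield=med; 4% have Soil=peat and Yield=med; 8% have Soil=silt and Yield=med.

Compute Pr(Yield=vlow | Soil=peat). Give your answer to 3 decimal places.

0.375

P(Soil=peat) = 0.09 + 0.11 + 0.04 = 0.24.
P(Yield=vlow | Soil=peat) = 0.09/0.24 = 0.375.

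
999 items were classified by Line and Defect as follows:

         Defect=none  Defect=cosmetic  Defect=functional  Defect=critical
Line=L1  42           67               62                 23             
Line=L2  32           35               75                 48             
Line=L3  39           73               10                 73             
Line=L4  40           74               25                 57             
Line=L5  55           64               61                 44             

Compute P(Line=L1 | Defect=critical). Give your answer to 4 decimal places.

0.0939

Total with Defect=critical: 23 + 48 + 73 + 57 + 44 = 245.
P(Line=L1 | Defect=critical) = 23/245 = 0.0939.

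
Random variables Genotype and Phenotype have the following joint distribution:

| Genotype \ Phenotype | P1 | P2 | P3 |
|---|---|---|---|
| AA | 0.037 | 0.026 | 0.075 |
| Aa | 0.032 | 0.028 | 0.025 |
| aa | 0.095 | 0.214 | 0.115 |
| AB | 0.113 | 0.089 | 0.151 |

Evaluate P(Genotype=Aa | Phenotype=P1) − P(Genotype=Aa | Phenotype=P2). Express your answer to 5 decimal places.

0.03709

P(Phenotype=P1) = 0.037 + 0.032 + 0.095 + 0.113 = 0.277; P(Genotype=Aa | Phenotype=P1) = 0.032/0.277 = 0.115523.
P(Phenotype=P2) = 0.026 + 0.028 + 0.214 + 0.089 = 0.357; P(Genotype=Aa | Phenotype=P2) = 0.028/0.357 = 0.078431.
Difference = 0.03709.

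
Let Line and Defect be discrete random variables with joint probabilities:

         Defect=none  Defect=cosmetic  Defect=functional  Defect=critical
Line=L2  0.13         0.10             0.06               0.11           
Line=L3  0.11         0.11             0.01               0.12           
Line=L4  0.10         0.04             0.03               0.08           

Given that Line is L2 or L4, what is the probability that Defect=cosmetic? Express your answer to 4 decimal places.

0.2154

P(Line=L2) = 0.13 + 0.10 + 0.06 + 0.11 = 0.40.
P(Line=L4) = 0.10 + 0.04 + 0.03 + 0.08 = 0.25.
P(Line ∈ {L2, L4}) = 0.40 + 0.25 = 0.65; P(Defect=cosmetic, Line ∈ {L2, L4}) = 0.10 + 0.04 = 0.14.
P(Defect=cosmetic | Line ∈ {L2, L4}) = 0.14/0.65 = 0.2154.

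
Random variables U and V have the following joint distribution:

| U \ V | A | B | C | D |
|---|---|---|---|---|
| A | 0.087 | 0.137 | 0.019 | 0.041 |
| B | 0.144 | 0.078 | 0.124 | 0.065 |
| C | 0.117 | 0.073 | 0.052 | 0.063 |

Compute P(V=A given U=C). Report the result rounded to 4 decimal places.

P(U=C) = 0.117 + 0.073 + 0.052 + 0.063 = 0.305.
P(V=A | U=C) = 0.117/0.305 = 0.3836.

0.3836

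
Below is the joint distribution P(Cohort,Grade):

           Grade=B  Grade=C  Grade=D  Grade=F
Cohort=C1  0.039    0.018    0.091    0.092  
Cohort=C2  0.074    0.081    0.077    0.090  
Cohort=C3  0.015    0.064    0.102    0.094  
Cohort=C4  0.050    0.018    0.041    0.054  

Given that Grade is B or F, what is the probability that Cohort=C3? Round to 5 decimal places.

0.21457

P(Grade=B) = 0.039 + 0.074 + 0.015 + 0.050 = 0.178.
P(Grade=F) = 0.092 + 0.090 + 0.094 + 0.054 = 0.330.
P(Grade ∈ {B, F}) = 0.178 + 0.330 = 0.508; P(Cohort=C3, Grade ∈ {B, F}) = 0.015 + 0.094 = 0.109.
P(Cohort=C3 | Grade ∈ {B, F}) = 0.109/0.508 = 0.21457.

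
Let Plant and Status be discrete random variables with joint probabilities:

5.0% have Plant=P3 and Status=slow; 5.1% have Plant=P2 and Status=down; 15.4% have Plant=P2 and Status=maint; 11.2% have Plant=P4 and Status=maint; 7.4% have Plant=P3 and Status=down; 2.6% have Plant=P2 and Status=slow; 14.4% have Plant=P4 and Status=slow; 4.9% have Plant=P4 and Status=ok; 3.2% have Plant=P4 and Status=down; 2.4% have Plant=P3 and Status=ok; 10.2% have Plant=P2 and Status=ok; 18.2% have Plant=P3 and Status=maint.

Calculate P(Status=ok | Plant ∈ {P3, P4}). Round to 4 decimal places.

0.1094

P(Plant=P3) = 0.024 + 0.050 + 0.074 + 0.182 = 0.330.
P(Plant=P4) = 0.049 + 0.144 + 0.032 + 0.112 = 0.337.
P(Plant ∈ {P3, P4}) = 0.330 + 0.337 = 0.667; P(Status=ok, Plant ∈ {P3, P4}) = 0.024 + 0.049 = 0.073.
P(Status=ok | Plant ∈ {P3, P4}) = 0.073/0.667 = 0.1094.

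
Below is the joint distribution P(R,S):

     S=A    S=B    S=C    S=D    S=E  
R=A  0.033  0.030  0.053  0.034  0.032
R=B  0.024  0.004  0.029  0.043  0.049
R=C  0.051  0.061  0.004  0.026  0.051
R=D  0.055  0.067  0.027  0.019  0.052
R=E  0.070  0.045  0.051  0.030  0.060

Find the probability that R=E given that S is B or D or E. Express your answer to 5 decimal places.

0.22388

P(S=B) = 0.030 + 0.004 + 0.061 + 0.067 + 0.045 = 0.207.
P(S=D) = 0.034 + 0.043 + 0.026 + 0.019 + 0.030 = 0.152.
P(S=E) = 0.032 + 0.049 + 0.051 + 0.052 + 0.060 = 0.244.
P(S ∈ {B, D, E}) = 0.207 + 0.152 + 0.244 = 0.603; P(R=E, S ∈ {B, D, E}) = 0.045 + 0.030 + 0.060 = 0.135.
P(R=E | S ∈ {B, D, E}) = 0.135/0.603 = 0.22388.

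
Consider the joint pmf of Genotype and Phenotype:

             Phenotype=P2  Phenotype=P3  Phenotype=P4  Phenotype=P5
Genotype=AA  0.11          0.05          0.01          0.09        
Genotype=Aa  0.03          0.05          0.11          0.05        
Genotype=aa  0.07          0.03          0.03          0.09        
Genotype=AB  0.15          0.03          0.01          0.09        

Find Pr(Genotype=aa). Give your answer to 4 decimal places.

0.2200

P(Genotype=aa) = 0.07 + 0.03 + 0.03 + 0.09 = 0.22.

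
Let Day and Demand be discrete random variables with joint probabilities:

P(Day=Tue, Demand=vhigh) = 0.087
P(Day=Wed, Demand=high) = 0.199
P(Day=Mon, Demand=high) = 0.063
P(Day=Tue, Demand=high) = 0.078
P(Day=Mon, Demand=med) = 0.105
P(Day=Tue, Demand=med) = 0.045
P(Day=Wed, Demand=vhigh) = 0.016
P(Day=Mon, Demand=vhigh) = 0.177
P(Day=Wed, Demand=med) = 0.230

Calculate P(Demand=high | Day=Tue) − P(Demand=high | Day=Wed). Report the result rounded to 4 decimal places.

-0.0758

P(Day=Tue) = 0.045 + 0.078 + 0.087 = 0.210; P(Demand=high | Day=Tue) = 0.078/0.210 = 0.37143.
P(Day=Wed) = 0.230 + 0.199 + 0.016 = 0.445; P(Demand=high | Day=Wed) = 0.199/0.445 = 0.44719.
Difference = -0.0758.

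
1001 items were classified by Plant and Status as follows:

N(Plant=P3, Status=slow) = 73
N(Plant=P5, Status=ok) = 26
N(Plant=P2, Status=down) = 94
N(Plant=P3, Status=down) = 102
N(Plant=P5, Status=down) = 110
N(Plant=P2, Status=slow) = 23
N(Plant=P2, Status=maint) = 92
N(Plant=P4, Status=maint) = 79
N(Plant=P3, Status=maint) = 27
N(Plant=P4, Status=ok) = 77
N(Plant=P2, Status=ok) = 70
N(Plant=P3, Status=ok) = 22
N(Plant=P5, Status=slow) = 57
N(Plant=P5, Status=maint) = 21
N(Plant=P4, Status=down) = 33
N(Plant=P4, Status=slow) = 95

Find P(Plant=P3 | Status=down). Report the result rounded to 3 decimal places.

Total with Status=down: 94 + 102 + 33 + 110 = 339.
P(Plant=P3 | Status=down) = 102/339 = 0.301.

0.301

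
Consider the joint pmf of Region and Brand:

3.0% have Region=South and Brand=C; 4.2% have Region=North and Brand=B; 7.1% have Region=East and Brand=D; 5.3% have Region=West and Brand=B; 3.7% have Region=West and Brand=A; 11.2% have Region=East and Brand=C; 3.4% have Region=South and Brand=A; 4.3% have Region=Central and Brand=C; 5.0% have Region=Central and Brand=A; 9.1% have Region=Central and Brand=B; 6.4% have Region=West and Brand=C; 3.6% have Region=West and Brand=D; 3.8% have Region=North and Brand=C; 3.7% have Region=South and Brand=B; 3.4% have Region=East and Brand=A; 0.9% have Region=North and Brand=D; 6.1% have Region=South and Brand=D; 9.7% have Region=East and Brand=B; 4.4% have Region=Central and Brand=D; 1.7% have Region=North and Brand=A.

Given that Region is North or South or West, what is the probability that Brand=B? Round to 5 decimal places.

P(Region=North) = 0.017 + 0.042 + 0.038 + 0.009 = 0.106.
P(Region=South) = 0.034 + 0.037 + 0.030 + 0.061 = 0.162.
P(Region=West) = 0.037 + 0.053 + 0.064 + 0.036 = 0.190.
P(Region ∈ {North, South, West}) = 0.106 + 0.162 + 0.190 = 0.458; P(Brand=B, Region ∈ {North, South, West}) = 0.042 + 0.037 + 0.053 = 0.132.
P(Brand=B | Region ∈ {North, South, West}) = 0.132/0.458 = 0.28821.

0.28821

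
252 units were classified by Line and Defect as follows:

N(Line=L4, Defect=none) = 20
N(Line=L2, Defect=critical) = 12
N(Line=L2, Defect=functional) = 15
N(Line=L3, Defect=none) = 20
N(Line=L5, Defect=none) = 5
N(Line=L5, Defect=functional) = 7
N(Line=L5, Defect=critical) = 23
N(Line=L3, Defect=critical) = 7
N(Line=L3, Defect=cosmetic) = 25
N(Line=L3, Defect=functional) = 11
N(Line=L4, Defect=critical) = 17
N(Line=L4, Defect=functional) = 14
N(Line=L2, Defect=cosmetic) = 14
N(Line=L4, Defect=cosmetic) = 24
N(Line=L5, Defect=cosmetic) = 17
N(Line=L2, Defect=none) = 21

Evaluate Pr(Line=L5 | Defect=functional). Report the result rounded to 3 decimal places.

0.149

Total with Defect=functional: 15 + 11 + 14 + 7 = 47.
P(Line=L5 | Defect=functional) = 7/47 = 0.149.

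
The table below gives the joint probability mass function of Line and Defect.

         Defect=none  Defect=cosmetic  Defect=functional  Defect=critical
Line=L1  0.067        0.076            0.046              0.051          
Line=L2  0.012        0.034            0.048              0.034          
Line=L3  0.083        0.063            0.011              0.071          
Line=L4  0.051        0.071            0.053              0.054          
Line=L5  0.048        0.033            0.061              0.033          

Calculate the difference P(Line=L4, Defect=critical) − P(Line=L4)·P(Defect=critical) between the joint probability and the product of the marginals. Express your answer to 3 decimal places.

P(Line=L4) = 0.051 + 0.071 + 0.053 + 0.054 = 0.229.
P(Defect=critical) = 0.051 + 0.034 + 0.071 + 0.054 + 0.033 = 0.243.
P(Line=L4, Defect=critical) − P(Line=L4)P(Defect=critical) = 0.054 − 0.229×0.243 = -0.002.

-0.002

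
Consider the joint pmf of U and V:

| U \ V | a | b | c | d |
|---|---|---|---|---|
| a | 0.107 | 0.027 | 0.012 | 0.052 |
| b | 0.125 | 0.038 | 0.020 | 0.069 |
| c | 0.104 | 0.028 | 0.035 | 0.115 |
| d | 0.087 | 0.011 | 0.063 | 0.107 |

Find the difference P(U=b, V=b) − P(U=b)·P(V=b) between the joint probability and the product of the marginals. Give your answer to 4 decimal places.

P(U=b) = 0.125 + 0.038 + 0.020 + 0.069 = 0.252.
P(V=b) = 0.027 + 0.038 + 0.028 + 0.011 = 0.104.
P(U=b, V=b) − P(U=b)P(V=b) = 0.038 − 0.252×0.104 = 0.0118.

0.0118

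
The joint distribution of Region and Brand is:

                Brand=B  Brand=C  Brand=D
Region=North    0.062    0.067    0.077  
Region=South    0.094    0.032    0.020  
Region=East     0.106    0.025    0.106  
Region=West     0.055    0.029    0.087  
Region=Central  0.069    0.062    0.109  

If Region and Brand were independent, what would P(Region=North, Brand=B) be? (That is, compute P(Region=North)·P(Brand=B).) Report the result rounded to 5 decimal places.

0.07952

P(Region=North) = 0.062 + 0.067 + 0.077 = 0.206.
P(Brand=B) = 0.062 + 0.094 + 0.106 + 0.055 + 0.069 = 0.386.
Product: 0.206 × 0.386 = 0.07952.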